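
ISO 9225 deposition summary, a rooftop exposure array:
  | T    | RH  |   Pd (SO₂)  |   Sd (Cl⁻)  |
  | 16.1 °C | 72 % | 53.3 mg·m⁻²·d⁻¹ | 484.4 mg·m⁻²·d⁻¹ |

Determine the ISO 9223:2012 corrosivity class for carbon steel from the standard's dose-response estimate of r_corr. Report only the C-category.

carbon steel: f(T) = -0.054·(T−10) [T>10 °C] = -0.3294
  sulphur-dioxide contribution → 42.48 μm/a
  chloride contribution → 96.6 μm/a
  total first-year rate 139.1 μm/a
Category bounds: 80…200 μm/a bracket r_corr ⇒ C5

C5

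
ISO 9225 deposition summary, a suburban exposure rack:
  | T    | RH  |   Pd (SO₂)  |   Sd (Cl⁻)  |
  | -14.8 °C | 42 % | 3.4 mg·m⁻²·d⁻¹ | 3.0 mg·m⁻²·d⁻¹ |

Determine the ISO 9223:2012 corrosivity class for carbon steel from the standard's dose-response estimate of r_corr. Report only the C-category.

carbon steel: temperature factor f = +0.150·(-24.8) = -3.7200
  SO₂ term: 1.77·3.4^0.52·exp(0.02·42-3.7200) = 0.1877
  Sd branch = 0.102·Sd^0.62·e^(0.033·RH+0.04·T) = 0.4459 μm/a
  sum: 0.1877 + 0.4459 → r_corr = 0.6337 μm/a
0.634 μm/a falls in (0, 1.3] for carbon steel → category C1

C1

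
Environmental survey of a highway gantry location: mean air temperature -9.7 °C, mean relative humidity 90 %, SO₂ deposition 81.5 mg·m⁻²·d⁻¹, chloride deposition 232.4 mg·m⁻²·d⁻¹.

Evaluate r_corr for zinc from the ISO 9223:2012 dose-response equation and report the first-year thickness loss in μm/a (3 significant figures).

r_corr = 3.01 μm/a

zinc: f(T) = +0.038·(T−10) [T≤10 °C] = -0.7486
  sulphur-dioxide contribution → 2.657 μm/a
  chloride contribution → 0.3519 μm/a
  ⇒ r_corr(zinc) = 3.009 μm/a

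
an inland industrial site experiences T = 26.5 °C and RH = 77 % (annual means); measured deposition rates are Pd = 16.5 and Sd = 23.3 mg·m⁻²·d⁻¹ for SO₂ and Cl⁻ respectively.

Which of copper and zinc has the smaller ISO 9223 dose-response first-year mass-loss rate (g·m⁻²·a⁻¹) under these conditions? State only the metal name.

copper

copper: f(T) = -0.080·(T−10) [T>10 °C] = -1.3200
  sulphur-dioxide contribution → 0.2758 μm/a
  chloride contribution → 1.405 μm/a
  ⇒ r_corr(copper) = 1.681 μm/a
  mass loss = 1.681 μm/a × 8.96 g/cm³ = 15.06 g·m⁻²·a⁻¹
zinc: temperature factor f = -0.071·(16.5) = -1.1715
  sulphur-dioxide contribution → 0.474 μm/a
  chloride contribution → 1.854 μm/a
  ⇒ r_corr(zinc) = 2.328 μm/a
  mass loss = 2.328 μm/a × 7.14 g/cm³ = 16.62 g·m⁻²·a⁻¹
Ordering by g·m⁻²·a⁻¹: zinc (16.6) > copper (15.1)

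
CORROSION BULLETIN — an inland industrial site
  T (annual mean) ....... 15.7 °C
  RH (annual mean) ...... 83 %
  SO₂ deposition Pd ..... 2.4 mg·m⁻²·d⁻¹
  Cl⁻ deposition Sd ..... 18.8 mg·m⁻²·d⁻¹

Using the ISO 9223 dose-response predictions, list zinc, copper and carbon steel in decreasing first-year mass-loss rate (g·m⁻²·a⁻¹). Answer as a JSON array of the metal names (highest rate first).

["carbon steel", "copper", "zinc"]

zinc: temperature factor f = -0.071·(5.7) = -0.4047
  SO₂ term: 0.0129·2.4^0.44·exp(0.046·83-0.4047) = 0.5758
  Sd branch = 0.0175·Sd^0.57·e^(0.008·RH+0.085·T) = 0.6875 μm/a
  r_corr = 0.5758 + 0.6875 = 1.263 μm/a
  mass loss = 1.263 μm/a × 7.14 g/cm³ = 9.02 g·m⁻²·a⁻¹
copper: T>10 °C ⇒ hinge -0.080·(15.7−10) = -0.4560
  Pd branch = 0.0053·Pd^0.26·e^(0.059·RH+f) = 0.5647 μm/a
  Sd branch = 0.01025·Sd^0.27·e^(0.036·RH+0.049·T) = 0.9694 μm/a
  r_corr = 0.5647 + 0.9694 = 1.534 μm/a
  mass loss = 1.534 μm/a × 8.96 g/cm³ = 13.75 g·m⁻²·a⁻¹
carbon steel: T>10 °C ⇒ hinge -0.054·(15.7−10) = -0.3078
  SO₂ term: 1.77·2.4^0.52·exp(0.02·83-0.3078) = 10.79
  Cl⁻ term: 0.102·18.8^0.62·exp(0.033·83+0.04·15.7) = 18.23
  sum: 10.79 + 18.23 → r_corr = 29.02 μm/a
  mass loss = 29.02 μm/a × 7.85 g/cm³ = 227.8 g·m⁻²·a⁻¹
Ordering by g·m⁻²·a⁻¹: carbon steel (228) > copper (13.7) > zinc (9.02)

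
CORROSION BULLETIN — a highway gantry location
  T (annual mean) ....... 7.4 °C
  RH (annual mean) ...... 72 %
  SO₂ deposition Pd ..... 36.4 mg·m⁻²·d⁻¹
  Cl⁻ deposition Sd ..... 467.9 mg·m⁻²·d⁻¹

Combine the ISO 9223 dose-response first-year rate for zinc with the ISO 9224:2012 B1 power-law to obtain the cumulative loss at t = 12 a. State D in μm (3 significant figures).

D(12) = 26.4 μm

zinc: temperature factor f = +0.038·(-2.6) = -0.0988
  sulphur-dioxide contribution → 1.559 μm/a
  chloride contribution → 1.942 μm/a
  total first-year rate 3.502 μm/a
Long-term exponent b (ISO 9224 Table 2, B1) = 0.813
  D(12) = 3.502 × 12^0.813 = 3.502 × 7.54 = 26.4 μm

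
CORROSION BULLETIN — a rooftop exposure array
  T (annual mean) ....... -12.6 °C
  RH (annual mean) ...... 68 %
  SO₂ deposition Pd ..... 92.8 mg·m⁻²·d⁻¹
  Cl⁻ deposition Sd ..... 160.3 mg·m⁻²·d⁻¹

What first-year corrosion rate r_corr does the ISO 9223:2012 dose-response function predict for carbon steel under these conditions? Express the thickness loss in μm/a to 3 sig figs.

carbon steel: f(T) = +0.150·(T−10) [T≤10 °C] = -3.3900
  Pd branch = 1.77·Pd^0.52·e^(0.02·RH+f) = 2.452 μm/a
  Sd branch = 0.102·Sd^0.62·e^(0.033·RH+0.04·T) = 13.53 μm/a
  r_corr = 2.452 + 13.53 = 15.98 μm/a

r_corr = 16.0 μm/a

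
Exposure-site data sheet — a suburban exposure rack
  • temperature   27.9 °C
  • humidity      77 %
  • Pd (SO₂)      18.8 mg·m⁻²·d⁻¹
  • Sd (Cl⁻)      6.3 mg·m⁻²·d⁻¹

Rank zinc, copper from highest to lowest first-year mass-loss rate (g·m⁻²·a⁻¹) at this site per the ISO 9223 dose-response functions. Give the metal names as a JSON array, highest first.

["copper", "zinc"]

zinc: temperature factor f = -0.071·(17.9) = -1.2709
  sulphur-dioxide contribution → 0.4545 μm/a
  chloride contribution → 0.9911 μm/a
  total first-year rate 1.446 μm/a
  mass loss = 1.446 μm/a × 7.14 g/cm³ = 10.32 g·m⁻²·a⁻¹
copper: temperature factor f = -0.080·(17.9) = -1.4320
  sulphur-dioxide contribution → 0.2551 μm/a
  chloride contribution → 1.057 μm/a
  ⇒ r_corr(copper) = 1.312 μm/a
  mass loss = 1.312 μm/a × 8.96 g/cm³ = 11.76 g·m⁻²·a⁻¹
Ordering by g·m⁻²·a⁻¹: copper (11.8) > zinc (10.3)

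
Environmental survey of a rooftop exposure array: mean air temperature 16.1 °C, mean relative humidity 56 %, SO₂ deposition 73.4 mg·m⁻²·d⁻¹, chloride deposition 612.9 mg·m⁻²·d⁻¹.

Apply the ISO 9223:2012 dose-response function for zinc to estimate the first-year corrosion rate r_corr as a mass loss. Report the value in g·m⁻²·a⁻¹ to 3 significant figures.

r_corr = 35.0 g·m⁻²·a⁻¹

zinc: f(T) = -0.071·(T−10) [T>10 °C] = -0.4331
  sulphur-dioxide contribution → 0.728 μm/a
  chloride contribution → 4.176 μm/a
  ⇒ r_corr(zinc) = 4.904 μm/a
Convert to mass loss: 4.904 μm/a × 7.14 g/cm³ = 35.01 g·m⁻²·a⁻¹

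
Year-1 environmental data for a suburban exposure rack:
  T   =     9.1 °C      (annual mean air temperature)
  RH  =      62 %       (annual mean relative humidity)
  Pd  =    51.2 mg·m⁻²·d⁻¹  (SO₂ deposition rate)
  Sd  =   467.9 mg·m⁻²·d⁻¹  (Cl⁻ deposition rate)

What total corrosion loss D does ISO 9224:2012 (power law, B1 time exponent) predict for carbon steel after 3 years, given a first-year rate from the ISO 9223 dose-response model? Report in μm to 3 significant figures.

carbon steel: T≤10 °C ⇒ hinge +0.150·(9.1−10) = -0.1350
  Pd branch = 1.77·Pd^0.52·e^(0.02·RH+f) = 41.37 μm/a
  Sd branch = 0.102·Sd^0.62·e^(0.033·RH+0.04·T) = 51.37 μm/a
  r_corr = 41.37 + 51.37 = 92.74 μm/a
Long-term exponent b (ISO 9224 Table 2, B1) = 0.523
  D(3) = 92.74 × 3^0.523 = 92.74 × 1.776 = 164.7 μm

D(3) = 165 μm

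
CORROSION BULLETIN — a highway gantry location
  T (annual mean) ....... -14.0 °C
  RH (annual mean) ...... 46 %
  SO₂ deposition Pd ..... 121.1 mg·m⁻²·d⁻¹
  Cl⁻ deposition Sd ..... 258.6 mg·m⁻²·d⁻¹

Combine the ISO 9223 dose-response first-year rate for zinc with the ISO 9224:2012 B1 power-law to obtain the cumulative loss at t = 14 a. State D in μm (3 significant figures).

zinc: temperature factor f = +0.038·(-24.0) = -0.9120
  SO₂ term: 0.0129·121.1^0.44·exp(0.046·46-0.9120) = 0.3549
  Sd branch = 0.0175·Sd^0.57·e^(0.008·RH+0.085·T) = 0.1825 μm/a
  r_corr = 0.3549 + 0.1825 = 0.5374 μm/a
Long-term exponent b (ISO 9224 Table 2, B1) = 0.813
  D(14) = 0.5374 × 14^0.813 = 0.5374 × 8.547 = 4.593 μm

D(14) = 4.59 μm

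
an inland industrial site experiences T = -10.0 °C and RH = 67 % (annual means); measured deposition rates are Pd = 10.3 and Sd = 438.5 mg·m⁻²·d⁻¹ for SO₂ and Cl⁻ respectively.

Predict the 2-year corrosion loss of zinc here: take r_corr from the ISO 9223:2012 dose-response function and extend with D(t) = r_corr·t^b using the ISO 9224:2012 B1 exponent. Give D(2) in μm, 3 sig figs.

zinc: T≤10 °C ⇒ hinge +0.038·(-10.0−10) = -0.7600
  Pd branch = 0.0129·Pd^0.44·e^(0.046·RH+f) = 0.367 μm/a
  Cl⁻ term: 0.0175·438.5^0.57·exp(0.008·67+0.085·-10.0) = 0.4098
  r_corr = 0.367 + 0.4098 = 0.7768 μm/a
Long-term exponent b (ISO 9224 Table 2, B1) = 0.813
  D(2) = 0.7768 × 2^0.813 = 0.7768 × 1.757 = 1.365 μm

D(2) = 1.36 μm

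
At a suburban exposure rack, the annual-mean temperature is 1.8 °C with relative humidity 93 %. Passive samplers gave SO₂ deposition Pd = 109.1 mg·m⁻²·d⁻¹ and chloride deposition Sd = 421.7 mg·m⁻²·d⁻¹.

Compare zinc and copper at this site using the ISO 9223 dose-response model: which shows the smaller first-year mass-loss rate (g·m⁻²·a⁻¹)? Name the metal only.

zinc: T≤10 °C ⇒ hinge +0.038·(1.8−10) = -0.3116
  Pd branch = 0.0129·Pd^0.44·e^(0.046·RH+f) = 5.368 μm/a
  Sd branch = 0.0175·Sd^0.57·e^(0.008·RH+0.085·T) = 1.345 μm/a
  r_corr = 5.368 + 1.345 = 6.713 μm/a
  mass loss = 6.713 μm/a × 7.14 g/cm³ = 47.93 g·m⁻²·a⁻¹
copper: temperature factor f = +0.126·(-8.2) = -1.0332
  Pd branch = 0.0053·Pd^0.26·e^(0.059·RH+f) = 1.543 μm/a
  Sd branch = 0.01025·Sd^0.27·e^(0.036·RH+0.049·T) = 1.629 μm/a
  r_corr = 1.543 + 1.629 = 3.172 μm/a
  mass loss = 3.172 μm/a × 8.96 g/cm³ = 28.42 g·m⁻²·a⁻¹
Ordering by g·m⁻²·a⁻¹: zinc (47.9) > copper (28.4)

copper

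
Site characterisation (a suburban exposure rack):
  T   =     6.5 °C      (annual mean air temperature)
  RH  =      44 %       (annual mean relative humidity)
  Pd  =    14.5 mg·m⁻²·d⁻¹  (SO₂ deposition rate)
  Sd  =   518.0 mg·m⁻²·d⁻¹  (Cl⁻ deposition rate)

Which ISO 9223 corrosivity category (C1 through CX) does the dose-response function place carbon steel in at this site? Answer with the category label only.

C3

carbon steel: temperature factor f = +0.150·(-3.5) = -0.5250
  SO₂ term: 1.77·14.5^0.52·exp(0.02·44-0.5250) = 10.14
  Sd branch = 0.102·Sd^0.62·e^(0.033·RH+0.04·T) = 27.23 μm/a
  sum: 10.14 + 27.23 → r_corr = 37.37 μm/a
ISO 9223 Table 2 (carbon steel): 25 < 37.4 ≤ 50 μm/a ⇒ C3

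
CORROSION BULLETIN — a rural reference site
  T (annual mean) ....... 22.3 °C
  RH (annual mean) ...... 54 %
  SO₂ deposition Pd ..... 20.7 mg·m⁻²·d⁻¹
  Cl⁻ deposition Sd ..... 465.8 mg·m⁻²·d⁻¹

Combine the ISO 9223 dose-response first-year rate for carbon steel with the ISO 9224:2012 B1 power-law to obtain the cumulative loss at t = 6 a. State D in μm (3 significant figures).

D(6) = 203 μm

carbon steel: f(T) = -0.054·(T−10) [T>10 °C] = -0.6642
  SO₂ term: 1.77·20.7^0.52·exp(0.02·54-0.6642) = 12.97
  Sd branch = 0.102·Sd^0.62·e^(0.033·RH+0.04·T) = 66.71 μm/a
  r_corr = 12.97 + 66.71 = 79.68 μm/a
Power-law: D(6) = r_corr · 6^0.523
  D(6) = 79.68 × 6^0.523 = 79.68 × 2.553 = 203.4 μm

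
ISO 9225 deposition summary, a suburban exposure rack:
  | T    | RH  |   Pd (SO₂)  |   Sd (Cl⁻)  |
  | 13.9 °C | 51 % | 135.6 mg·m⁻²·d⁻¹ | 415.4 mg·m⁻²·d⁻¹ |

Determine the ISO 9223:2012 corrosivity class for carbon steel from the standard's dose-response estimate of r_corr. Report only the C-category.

C5

carbon steel: T>10 °C ⇒ hinge -0.054·(13.9−10) = -0.2106
  sulphur-dioxide contribution → 51.08 μm/a
  chloride contribution → 40.22 μm/a
  ⇒ r_corr(carbon steel) = 91.3 μm/a
ISO 9223 Table 2 (carbon steel): 80 < 91.3 ≤ 200 μm/a ⇒ C5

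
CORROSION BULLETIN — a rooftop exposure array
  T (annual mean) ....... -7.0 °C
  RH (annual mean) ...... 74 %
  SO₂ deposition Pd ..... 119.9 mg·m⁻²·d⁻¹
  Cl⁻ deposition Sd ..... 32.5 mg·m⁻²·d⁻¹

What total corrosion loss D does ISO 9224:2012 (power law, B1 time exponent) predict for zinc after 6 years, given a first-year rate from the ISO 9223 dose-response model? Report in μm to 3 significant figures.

D(6) = 7.72 μm

zinc: temperature factor f = +0.038·(-17.0) = -0.6460
  sulphur-dioxide contribution → 1.671 μm/a
  chloride contribution → 0.1269 μm/a
  total first-year rate 1.798 μm/a
ISO 9224: D(t) = r_corr · t^b with b = 0.813 (zinc, B1)
  D(6) = 1.798 × 6^0.813 = 1.798 × 4.292 = 7.718 μm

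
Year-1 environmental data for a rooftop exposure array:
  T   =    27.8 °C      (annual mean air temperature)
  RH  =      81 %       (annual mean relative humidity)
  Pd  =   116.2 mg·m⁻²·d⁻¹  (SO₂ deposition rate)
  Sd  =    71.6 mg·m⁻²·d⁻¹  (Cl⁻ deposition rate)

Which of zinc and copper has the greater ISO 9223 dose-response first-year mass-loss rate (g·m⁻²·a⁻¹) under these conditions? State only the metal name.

zinc

zinc: f(T) = -0.071·(T−10) [T>10 °C] = -1.2638
  Pd branch = 0.0129·Pd^0.44·e^(0.046·RH+f) = 1.226 μm/a
  Cl⁻ term: 0.0175·71.6^0.57·exp(0.008·81+0.085·27.8) = 4.055
  sum: 1.226 + 4.055 → r_corr = 5.281 μm/a
  mass loss = 5.281 μm/a × 7.14 g/cm³ = 37.71 g·m⁻²·a⁻¹
copper: temperature factor f = -0.080·(17.8) = -1.4240
  Pd branch = 0.0053·Pd^0.26·e^(0.059·RH+f) = 0.5227 μm/a
  Cl⁻ term: 0.01025·71.6^0.27·exp(0.036·81+0.049·27.8) = 2.342
  r_corr = 0.5227 + 2.342 = 2.865 μm/a
  mass loss = 2.865 μm/a × 8.96 g/cm³ = 25.67 g·m⁻²·a⁻¹
Ordering by g·m⁻²·a⁻¹: zinc (37.7) > copper (25.7)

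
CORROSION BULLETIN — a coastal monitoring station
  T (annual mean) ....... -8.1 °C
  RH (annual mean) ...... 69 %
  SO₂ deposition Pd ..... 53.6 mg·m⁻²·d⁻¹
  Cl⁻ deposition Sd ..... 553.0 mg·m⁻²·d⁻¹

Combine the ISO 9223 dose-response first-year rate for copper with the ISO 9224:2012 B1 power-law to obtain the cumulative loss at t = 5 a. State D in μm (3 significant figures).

D(5) = 1.59 μm

copper: temperature factor f = +0.126·(-18.1) = -2.2806
  SO₂ term: 0.0053·53.6^0.26·exp(0.059·69-2.2806) = 0.08942
  Sd branch = 0.01025·Sd^0.27·e^(0.036·RH+0.049·T) = 0.4546 μm/a
  r_corr = 0.08942 + 0.4546 = 0.5441 μm/a
Power-law: D(5) = r_corr · 5^0.667
  D(5) = 0.5441 × 5^0.667 = 0.5441 × 2.926 = 1.592 μm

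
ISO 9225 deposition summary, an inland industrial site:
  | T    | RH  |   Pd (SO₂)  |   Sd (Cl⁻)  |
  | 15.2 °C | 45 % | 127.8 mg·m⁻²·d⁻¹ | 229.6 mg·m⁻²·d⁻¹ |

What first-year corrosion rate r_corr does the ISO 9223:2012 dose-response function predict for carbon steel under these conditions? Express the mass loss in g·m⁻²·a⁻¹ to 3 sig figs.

carbon steel: temperature factor f = -0.054·(5.2) = -0.2808
  Pd branch = 1.77·Pd^0.52·e^(0.02·RH+f) = 40.95 μm/a
  Sd branch = 0.102·Sd^0.62·e^(0.033·RH+0.04·T) = 24.06 μm/a
  sum: 40.95 + 24.06 → r_corr = 65.02 μm/a
Convert to mass loss: 65.02 μm/a × 7.85 g/cm³ = 510.4 g·m⁻²·a⁻¹

r_corr = 510 g·m⁻²·a⁻¹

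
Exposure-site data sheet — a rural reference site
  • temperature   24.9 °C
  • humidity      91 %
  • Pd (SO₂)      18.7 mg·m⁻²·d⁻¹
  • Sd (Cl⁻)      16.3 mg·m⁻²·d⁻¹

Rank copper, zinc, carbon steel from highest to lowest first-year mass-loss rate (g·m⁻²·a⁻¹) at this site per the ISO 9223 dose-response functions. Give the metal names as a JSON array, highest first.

["carbon steel", "copper", "zinc"]

copper: temperature factor f = -0.080·(14.9) = -1.1920
  sulphur-dioxide contribution → 0.7396 μm/a
  chloride contribution → 1.953 μm/a
  total first-year rate 2.692 μm/a
  mass loss = 2.692 μm/a × 8.96 g/cm³ = 24.12 g·m⁻²·a⁻¹
zinc: temperature factor f = -0.071·(14.9) = -1.0579
  sulphur-dioxide contribution → 1.068 μm/a
  chloride contribution → 1.477 μm/a
  ⇒ r_corr(zinc) = 2.545 μm/a
  mass loss = 2.545 μm/a × 7.14 g/cm³ = 18.17 g·m⁻²·a⁻¹
carbon steel: T>10 °C ⇒ hinge -0.054·(24.9−10) = -0.8046
  sulphur-dioxide contribution → 22.4 μm/a
  chloride contribution → 31.4 μm/a
  total first-year rate 53.8 μm/a
  mass loss = 53.8 μm/a × 7.85 g/cm³ = 422.3 g·m⁻²·a⁻¹
Ordering by g·m⁻²·a⁻¹: carbon steel (422) > copper (24.1) > zinc (18.2)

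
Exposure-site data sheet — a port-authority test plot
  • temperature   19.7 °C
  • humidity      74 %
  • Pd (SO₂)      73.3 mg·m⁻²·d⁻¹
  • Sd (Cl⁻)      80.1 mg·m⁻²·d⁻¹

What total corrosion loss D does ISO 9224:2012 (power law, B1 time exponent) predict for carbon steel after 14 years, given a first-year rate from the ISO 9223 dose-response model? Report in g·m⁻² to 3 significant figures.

carbon steel: f(T) = -0.054·(T−10) [T>10 °C] = -0.5238
  sulphur-dioxide contribution → 42.96 μm/a
  chloride contribution → 39.05 μm/a
  ⇒ r_corr(carbon steel) = 82.01 μm/a
Long-term exponent b (ISO 9224 Table 2, B1) = 0.523
  D(14) = 82.01 × 14^0.523 = 82.01 × 3.976 = 326.1 μm
  Mass loss = 326.1 μm × 7.85 g/cm³ = 2560 g·m⁻²

D(14) = 2.56e+03 g·m⁻²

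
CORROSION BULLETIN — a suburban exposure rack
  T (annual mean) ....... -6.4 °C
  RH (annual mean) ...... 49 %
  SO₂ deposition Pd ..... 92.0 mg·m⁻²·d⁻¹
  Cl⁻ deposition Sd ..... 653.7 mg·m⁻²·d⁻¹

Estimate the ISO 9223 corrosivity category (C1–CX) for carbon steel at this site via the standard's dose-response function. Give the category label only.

carbon steel: temperature factor f = +0.150·(-16.4) = -2.4600
  sulphur-dioxide contribution → 4.23 μm/a
  chloride contribution → 22.14 μm/a
  ⇒ r_corr(carbon steel) = 26.37 μm/a
Category bounds: 25…50 μm/a bracket r_corr ⇒ C3

C3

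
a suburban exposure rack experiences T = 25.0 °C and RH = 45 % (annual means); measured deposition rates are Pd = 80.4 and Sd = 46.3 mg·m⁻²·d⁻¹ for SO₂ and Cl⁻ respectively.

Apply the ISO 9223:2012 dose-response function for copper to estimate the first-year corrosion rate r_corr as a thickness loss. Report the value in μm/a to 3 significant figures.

r_corr = 0.568 μm/a

copper: f(T) = -0.080·(T−10) [T>10 °C] = -1.2000
  sulphur-dioxide contribution → 0.07105 μm/a
  chloride contribution → 0.4966 μm/a
  total first-year rate 0.5676 μm/a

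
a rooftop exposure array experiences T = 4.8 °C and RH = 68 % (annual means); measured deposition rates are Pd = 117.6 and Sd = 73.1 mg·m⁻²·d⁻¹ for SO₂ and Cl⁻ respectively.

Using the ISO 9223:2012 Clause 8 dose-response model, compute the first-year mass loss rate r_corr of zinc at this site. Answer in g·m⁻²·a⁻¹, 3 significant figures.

zinc: temperature factor f = +0.038·(-5.2) = -0.1976
  SO₂ term: 0.0129·117.6^0.44·exp(0.046·68-0.1976) = 1.969
  Sd branch = 0.0175·Sd^0.57·e^(0.008·RH+0.085·T) = 0.5235 μm/a
  sum: 1.969 + 0.5235 → r_corr = 2.492 μm/a
Convert to mass loss: 2.492 μm/a × 7.14 g/cm³ = 17.8 g·m⁻²·a⁻¹

r_corr = 17.8 g·m⁻²·a⁻¹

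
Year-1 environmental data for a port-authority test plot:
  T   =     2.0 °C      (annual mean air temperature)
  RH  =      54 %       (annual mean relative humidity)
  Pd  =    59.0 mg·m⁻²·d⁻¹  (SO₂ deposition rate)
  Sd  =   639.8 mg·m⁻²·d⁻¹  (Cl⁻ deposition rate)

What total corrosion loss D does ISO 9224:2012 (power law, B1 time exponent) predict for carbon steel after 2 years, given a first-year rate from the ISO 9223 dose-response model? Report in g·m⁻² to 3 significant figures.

D(2) = 554 g·m⁻²

carbon steel: f(T) = +0.150·(T−10) [T≤10 °C] = -1.2000
  sulphur-dioxide contribution → 13.08 μm/a
  chloride contribution → 36.06 μm/a
  ⇒ r_corr(carbon steel) = 49.14 μm/a
Power-law: D(2) = r_corr · 2^0.523
  D(2) = 49.14 × 2^0.523 = 49.14 × 1.437 = 70.61 μm
  Mass loss = 70.61 μm × 7.85 g/cm³ = 554.3 g·m⁻²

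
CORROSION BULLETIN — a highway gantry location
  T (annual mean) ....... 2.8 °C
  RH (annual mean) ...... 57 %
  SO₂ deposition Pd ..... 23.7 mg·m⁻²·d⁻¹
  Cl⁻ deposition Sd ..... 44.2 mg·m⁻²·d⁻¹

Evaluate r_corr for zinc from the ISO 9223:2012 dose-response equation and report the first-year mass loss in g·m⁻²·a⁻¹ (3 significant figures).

zinc: temperature factor f = +0.038·(-7.2) = -0.2736
  Pd branch = 0.0129·Pd^0.44·e^(0.046·RH+f) = 0.5437 μm/a
  Cl⁻ term: 0.0175·44.2^0.57·exp(0.008·57+0.085·2.8) = 0.3036
  sum: 0.5437 + 0.3036 → r_corr = 0.8473 μm/a
Convert to mass loss: 0.8473 μm/a × 7.14 g/cm³ = 6.05 g·m⁻²·a⁻¹

r_corr = 6.05 g·m⁻²·a⁻¹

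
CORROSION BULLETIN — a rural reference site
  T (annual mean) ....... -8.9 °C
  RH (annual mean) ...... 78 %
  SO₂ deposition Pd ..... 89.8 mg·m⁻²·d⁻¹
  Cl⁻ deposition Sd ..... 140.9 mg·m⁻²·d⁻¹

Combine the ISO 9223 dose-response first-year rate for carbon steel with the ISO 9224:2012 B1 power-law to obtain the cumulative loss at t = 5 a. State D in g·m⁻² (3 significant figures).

D(5) = 460 g·m⁻²

carbon steel: f(T) = +0.150·(T−10) [T≤10 °C] = -2.8350
  Pd branch = 1.77·Pd^0.52·e^(0.02·RH+f) = 5.128 μm/a
  Cl⁻ term: 0.102·140.9^0.62·exp(0.033·78+0.04·-8.9) = 20.15
  r_corr = 5.128 + 20.15 = 25.27 μm/a
Long-term exponent b (ISO 9224 Table 2, B1) = 0.523
  D(5) = 25.27 × 5^0.523 = 25.27 × 2.32 = 58.65 μm
  Mass loss = 58.65 μm × 7.85 g/cm³ = 460.4 g·m⁻²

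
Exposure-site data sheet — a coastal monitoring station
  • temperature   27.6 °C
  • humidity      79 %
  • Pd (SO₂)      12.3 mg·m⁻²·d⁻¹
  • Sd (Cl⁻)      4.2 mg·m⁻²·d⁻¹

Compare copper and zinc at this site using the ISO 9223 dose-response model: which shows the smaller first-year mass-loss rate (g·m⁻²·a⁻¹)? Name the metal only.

zinc

copper: T>10 °C ⇒ hinge -0.080·(27.6−10) = -1.4080
  Pd branch = 0.0053·Pd^0.26·e^(0.059·RH+f) = 0.2633 μm/a
  Cl⁻ term: 0.01025·4.2^0.27·exp(0.036·79+0.049·27.6) = 1.003
  r_corr = 0.2633 + 1.003 = 1.267 μm/a
  mass loss = 1.267 μm/a × 8.96 g/cm³ = 11.35 g·m⁻²·a⁻¹
zinc: T>10 °C ⇒ hinge -0.071·(27.6−10) = -1.2496
  SO₂ term: 0.0129·12.3^0.44·exp(0.046·79-1.2496) = 0.4224
  Sd branch = 0.0175·Sd^0.57·e^(0.008·RH+0.085·T) = 0.7791 μm/a
  sum: 0.4224 + 0.7791 → r_corr = 1.202 μm/a
  mass loss = 1.202 μm/a × 7.14 g/cm³ = 8.579 g·m⁻²·a⁻¹
Ordering by g·m⁻²·a⁻¹: copper (11.3) > zinc (8.58)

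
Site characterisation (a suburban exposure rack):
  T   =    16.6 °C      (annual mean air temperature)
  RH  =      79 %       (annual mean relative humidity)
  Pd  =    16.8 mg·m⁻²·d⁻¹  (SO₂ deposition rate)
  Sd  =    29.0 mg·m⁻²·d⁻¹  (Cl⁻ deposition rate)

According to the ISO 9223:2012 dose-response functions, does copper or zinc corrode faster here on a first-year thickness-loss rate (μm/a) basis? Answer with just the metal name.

copper: temperature factor f = -0.080·(6.6) = -0.5280
  Pd branch = 0.0053·Pd^0.26·e^(0.059·RH+f) = 0.6883 μm/a
  Cl⁻ term: 0.01025·29.0^0.27·exp(0.036·79+0.049·16.6) = 0.9862
  sum: 0.6883 + 0.9862 → r_corr = 1.675 μm/a
zinc: f(T) = -0.071·(T−10) [T>10 °C] = -0.4686
  SO₂ term: 0.0129·16.8^0.44·exp(0.046·79-0.4686) = 1.058
  Sd branch = 0.0175·Sd^0.57·e^(0.008·RH+0.085·T) = 0.9202 μm/a
  r_corr = 1.058 + 0.9202 = 1.978 μm/a
Ordering by μm/a: zinc (1.98) > copper (1.67)

zinc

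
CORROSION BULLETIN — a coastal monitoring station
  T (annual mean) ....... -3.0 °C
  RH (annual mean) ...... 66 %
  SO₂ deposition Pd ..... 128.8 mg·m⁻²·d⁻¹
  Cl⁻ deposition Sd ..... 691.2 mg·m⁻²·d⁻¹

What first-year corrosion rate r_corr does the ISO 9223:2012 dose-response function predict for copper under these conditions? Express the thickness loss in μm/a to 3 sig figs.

copper: temperature factor f = +0.126·(-13.0) = -1.6380
  sulphur-dioxide contribution → 0.1789 μm/a
  chloride contribution → 0.5565 μm/a
  total first-year rate 0.7354 μm/a

r_corr = 0.735 μm/a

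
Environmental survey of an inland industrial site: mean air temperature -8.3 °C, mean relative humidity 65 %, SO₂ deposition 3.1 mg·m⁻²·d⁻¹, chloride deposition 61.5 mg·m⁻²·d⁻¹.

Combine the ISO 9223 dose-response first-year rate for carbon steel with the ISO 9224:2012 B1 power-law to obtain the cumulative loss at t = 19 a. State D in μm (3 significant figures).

D(19) = 41.0 μm

carbon steel: T≤10 °C ⇒ hinge +0.150·(-8.3−10) = -2.7450
  sulphur-dioxide contribution → 0.7515 μm/a
  chloride contribution → 8.037 μm/a
  ⇒ r_corr(carbon steel) = 8.788 μm/a
Power-law: D(19) = r_corr · 19^0.523
  D(19) = 8.788 × 19^0.523 = 8.788 × 4.664 = 40.99 μm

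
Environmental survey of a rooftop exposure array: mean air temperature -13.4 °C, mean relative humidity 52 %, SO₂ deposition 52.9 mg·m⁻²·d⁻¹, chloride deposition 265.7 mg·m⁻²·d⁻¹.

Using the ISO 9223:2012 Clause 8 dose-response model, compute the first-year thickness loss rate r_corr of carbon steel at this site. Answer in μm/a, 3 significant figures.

carbon steel: T≤10 °C ⇒ hinge +0.150·(-13.4−10) = -3.5100
  Pd branch = 1.77·Pd^0.52·e^(0.02·RH+f) = 1.179 μm/a
  Sd branch = 0.102·Sd^0.62·e^(0.033·RH+0.04·T) = 10.57 μm/a
  sum: 1.179 + 10.57 → r_corr = 11.75 μm/a

r_corr = 11.8 μm/a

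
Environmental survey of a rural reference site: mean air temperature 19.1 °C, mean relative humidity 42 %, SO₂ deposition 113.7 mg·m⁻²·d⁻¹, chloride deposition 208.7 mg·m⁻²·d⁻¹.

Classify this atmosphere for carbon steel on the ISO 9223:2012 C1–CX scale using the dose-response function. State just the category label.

C4

carbon steel: T>10 °C ⇒ hinge -0.054·(19.1−10) = -0.4914
  sulphur-dioxide contribution → 29.4 μm/a
  chloride contribution → 24.01 μm/a
  total first-year rate 53.41 μm/a
53.4 μm/a falls in (50, 80] for carbon steel → category C4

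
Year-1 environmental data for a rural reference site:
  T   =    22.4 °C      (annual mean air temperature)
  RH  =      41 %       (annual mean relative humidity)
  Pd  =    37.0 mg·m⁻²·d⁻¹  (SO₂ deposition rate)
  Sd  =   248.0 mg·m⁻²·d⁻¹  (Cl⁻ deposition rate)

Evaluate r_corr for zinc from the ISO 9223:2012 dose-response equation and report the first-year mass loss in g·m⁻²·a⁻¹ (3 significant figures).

r_corr = 28.2 g·m⁻²·a⁻¹

zinc: temperature factor f = -0.071·(12.4) = -0.8804
  SO₂ term: 0.0129·37.0^0.44·exp(0.046·41-0.8804) = 0.1727
  Cl⁻ term: 0.0175·248.0^0.57·exp(0.008·41+0.085·22.4) = 3.778
  r_corr = 0.1727 + 3.778 = 3.95 μm/a
Convert to mass loss: 3.95 μm/a × 7.14 g/cm³ = 28.21 g·m⁻²·a⁻¹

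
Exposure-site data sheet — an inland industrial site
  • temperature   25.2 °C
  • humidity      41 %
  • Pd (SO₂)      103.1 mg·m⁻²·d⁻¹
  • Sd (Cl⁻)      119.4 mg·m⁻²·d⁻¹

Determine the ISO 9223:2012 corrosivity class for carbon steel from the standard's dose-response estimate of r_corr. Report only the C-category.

C3

carbon steel: f(T) = -0.054·(T−10) [T>10 °C] = -0.8208
  sulphur-dioxide contribution → 19.7 μm/a
  chloride contribution → 20.98 μm/a
  ⇒ r_corr(carbon steel) = 40.68 μm/a
ISO 9223 Table 2 (carbon steel): 25 < 40.7 ≤ 50 μm/a ⇒ C3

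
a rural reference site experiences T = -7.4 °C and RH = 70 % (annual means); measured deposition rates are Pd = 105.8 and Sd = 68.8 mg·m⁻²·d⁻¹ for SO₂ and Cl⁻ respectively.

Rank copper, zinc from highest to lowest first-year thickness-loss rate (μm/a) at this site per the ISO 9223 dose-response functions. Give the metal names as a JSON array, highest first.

["zinc", "copper"]

copper: temperature factor f = +0.126·(-17.4) = -2.1924
  SO₂ term: 0.0053·105.8^0.26·exp(0.059·70-2.1924) = 0.1236
  Cl⁻ term: 0.01025·68.8^0.27·exp(0.036·70+0.049·-7.4) = 0.2779
  sum: 0.1236 + 0.2779 → r_corr = 0.4015 μm/a
zinc: T≤10 °C ⇒ hinge +0.038·(-7.4−10) = -0.6612
  Pd branch = 0.0129·Pd^0.44·e^(0.046·RH+f) = 1.296 μm/a
  Sd branch = 0.0175·Sd^0.57·e^(0.008·RH+0.085·T) = 0.1822 μm/a
  r_corr = 1.296 + 0.1822 = 1.478 μm/a
Ordering by μm/a: zinc (1.48) > copper (0.401)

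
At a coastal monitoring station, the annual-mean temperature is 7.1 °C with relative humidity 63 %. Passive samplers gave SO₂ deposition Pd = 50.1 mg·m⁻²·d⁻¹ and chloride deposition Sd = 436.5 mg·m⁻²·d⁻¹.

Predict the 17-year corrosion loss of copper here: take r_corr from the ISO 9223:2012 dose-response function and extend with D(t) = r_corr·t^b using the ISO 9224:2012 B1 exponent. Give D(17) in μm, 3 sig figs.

copper: temperature factor f = +0.126·(-2.9) = -0.3654
  SO₂ term: 0.0053·50.1^0.26·exp(0.059·63-0.3654) = 0.4186
  Cl⁻ term: 0.01025·436.5^0.27·exp(0.036·63+0.049·7.1) = 0.7238
  sum: 0.4186 + 0.7238 → r_corr = 1.142 μm/a
Long-term exponent b (ISO 9224 Table 2, B1) = 0.667
  D(17) = 1.142 × 17^0.667 = 1.142 × 6.618 = 7.56 μm

D(17) = 7.56 μm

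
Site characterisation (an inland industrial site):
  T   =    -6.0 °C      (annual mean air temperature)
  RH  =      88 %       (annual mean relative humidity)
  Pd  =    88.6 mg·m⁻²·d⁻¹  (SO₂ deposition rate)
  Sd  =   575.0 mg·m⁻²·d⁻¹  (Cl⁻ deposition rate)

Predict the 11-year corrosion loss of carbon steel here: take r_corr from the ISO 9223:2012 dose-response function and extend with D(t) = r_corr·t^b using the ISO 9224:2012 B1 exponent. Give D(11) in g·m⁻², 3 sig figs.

D(11) = 2.33e+03 g·m⁻²

carbon steel: f(T) = +0.150·(T−10) [T≤10 °C] = -2.4000
  sulphur-dioxide contribution → 9.609 μm/a
  chloride contribution → 75.26 μm/a
  total first-year rate 84.87 μm/a
Long-term exponent b (ISO 9224 Table 2, B1) = 0.523
  D(11) = 84.87 × 11^0.523 = 84.87 × 3.505 = 297.4 μm
  Mass loss = 297.4 μm × 7.85 g/cm³ = 2335 g·m⁻²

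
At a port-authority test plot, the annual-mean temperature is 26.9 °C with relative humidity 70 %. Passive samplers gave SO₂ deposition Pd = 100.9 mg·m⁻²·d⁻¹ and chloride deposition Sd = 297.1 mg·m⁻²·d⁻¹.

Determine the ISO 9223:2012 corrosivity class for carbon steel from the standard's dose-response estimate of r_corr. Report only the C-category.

carbon steel: T>10 °C ⇒ hinge -0.054·(26.9−10) = -0.9126
  SO₂ term: 1.77·100.9^0.52·exp(0.02·70-0.9126) = 31.74
  Sd branch = 0.102·Sd^0.62·e^(0.033·RH+0.04·T) = 102.9 μm/a
  r_corr = 31.74 + 102.9 = 134.6 μm/a
135 μm/a falls in (80, 200] for carbon steel → category C5

C5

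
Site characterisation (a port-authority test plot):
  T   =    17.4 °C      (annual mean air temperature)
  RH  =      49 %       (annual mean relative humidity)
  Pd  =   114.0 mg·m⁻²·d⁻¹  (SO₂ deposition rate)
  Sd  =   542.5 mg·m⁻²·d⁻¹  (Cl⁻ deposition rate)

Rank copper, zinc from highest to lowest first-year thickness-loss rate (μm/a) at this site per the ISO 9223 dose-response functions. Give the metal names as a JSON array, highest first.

["zinc", "copper"]

copper: T>10 °C ⇒ hinge -0.080·(17.4−10) = -0.5920
  SO₂ term: 0.0053·114.0^0.26·exp(0.059·49-0.5920) = 0.1809
  Cl⁻ term: 0.01025·542.5^0.27·exp(0.036·49+0.049·17.4) = 0.768
  r_corr = 0.1809 + 0.768 = 0.949 μm/a
zinc: T>10 °C ⇒ hinge -0.071·(17.4−10) = -0.5254
  Pd branch = 0.0129·Pd^0.44·e^(0.046·RH+f) = 0.5839 μm/a
  Sd branch = 0.0175·Sd^0.57·e^(0.008·RH+0.085·T) = 4.113 μm/a
  sum: 0.5839 + 4.113 → r_corr = 4.697 μm/a
Ordering by μm/a: zinc (4.7) > copper (0.949)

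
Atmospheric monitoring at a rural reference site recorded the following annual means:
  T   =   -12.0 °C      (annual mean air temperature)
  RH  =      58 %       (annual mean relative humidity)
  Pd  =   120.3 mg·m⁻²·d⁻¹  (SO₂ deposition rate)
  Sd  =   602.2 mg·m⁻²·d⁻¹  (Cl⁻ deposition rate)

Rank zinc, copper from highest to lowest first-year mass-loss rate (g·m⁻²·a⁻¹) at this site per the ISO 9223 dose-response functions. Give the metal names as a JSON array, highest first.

zinc: temperature factor f = +0.038·(-22.0) = -0.8360
  Pd branch = 0.0129·Pd^0.44·e^(0.046·RH+f) = 0.663 μm/a
  Sd branch = 0.0175·Sd^0.57·e^(0.008·RH+0.085·T) = 0.3855 μm/a
  sum: 0.663 + 0.3855 → r_corr = 1.049 μm/a
  mass loss = 1.049 μm/a × 7.14 g/cm³ = 7.487 g·m⁻²·a⁻¹
copper: T≤10 °C ⇒ hinge +0.126·(-12.0−10) = -2.7720
  SO₂ term: 0.0053·120.3^0.26·exp(0.059·58-2.7720) = 0.03527
  Cl⁻ term: 0.01025·602.2^0.27·exp(0.036·58+0.049·-12.0) = 0.2586
  sum: 0.03527 + 0.2586 → r_corr = 0.2939 μm/a
  mass loss = 0.2939 μm/a × 8.96 g/cm³ = 2.633 g·m⁻²·a⁻¹
Ordering by g·m⁻²·a⁻¹: zinc (7.49) > copper (2.63)

["zinc", "copper"]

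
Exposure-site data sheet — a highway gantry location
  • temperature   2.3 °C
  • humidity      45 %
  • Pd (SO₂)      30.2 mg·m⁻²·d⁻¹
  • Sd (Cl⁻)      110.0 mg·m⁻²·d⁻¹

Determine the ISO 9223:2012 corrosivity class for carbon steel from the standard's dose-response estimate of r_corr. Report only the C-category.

carbon steel: f(T) = +0.150·(T−10) [T≤10 °C] = -1.1550
  Pd branch = 1.77·Pd^0.52·e^(0.02·RH+f) = 8.069 μm/a
  Cl⁻ term: 0.102·110.0^0.62·exp(0.033·45+0.04·2.3) = 9.102
  sum: 8.069 + 9.102 → r_corr = 17.17 μm/a
ISO 9223 Table 2 (carbon steel): 1.3 < 17.2 ≤ 25 μm/a ⇒ C2

C2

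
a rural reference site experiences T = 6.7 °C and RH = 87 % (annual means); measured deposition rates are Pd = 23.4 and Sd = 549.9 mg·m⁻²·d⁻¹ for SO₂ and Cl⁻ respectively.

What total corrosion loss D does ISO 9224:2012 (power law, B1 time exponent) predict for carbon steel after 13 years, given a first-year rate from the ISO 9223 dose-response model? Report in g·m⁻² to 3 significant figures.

carbon steel: T≤10 °C ⇒ hinge +0.150·(6.7−10) = -0.4950
  SO₂ term: 1.77·23.4^0.52·exp(0.02·87-0.4950) = 31.67
  Sd branch = 0.102·Sd^0.62·e^(0.033·RH+0.04·T) = 117.7 μm/a
  sum: 31.67 + 117.7 → r_corr = 149.4 μm/a
Long-term exponent b (ISO 9224 Table 2, B1) = 0.523
  D(13) = 149.4 × 13^0.523 = 149.4 × 3.825 = 571.3 μm
  Mass loss = 571.3 μm × 7.85 g/cm³ = 4485 g·m⁻²

D(13) = 4.49e+03 g·m⁻²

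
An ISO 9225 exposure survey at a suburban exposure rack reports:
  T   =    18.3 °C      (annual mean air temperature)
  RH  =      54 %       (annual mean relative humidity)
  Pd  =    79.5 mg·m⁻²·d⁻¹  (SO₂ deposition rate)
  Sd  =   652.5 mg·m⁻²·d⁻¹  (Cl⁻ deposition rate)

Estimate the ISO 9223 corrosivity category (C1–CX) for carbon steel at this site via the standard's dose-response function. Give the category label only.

C5

carbon steel: temperature factor f = -0.054·(8.3) = -0.4482
  sulphur-dioxide contribution → 32.4 μm/a
  chloride contribution → 70.06 μm/a
  total first-year rate 102.5 μm/a
102 μm/a falls in (80, 200] for carbon steel → category C5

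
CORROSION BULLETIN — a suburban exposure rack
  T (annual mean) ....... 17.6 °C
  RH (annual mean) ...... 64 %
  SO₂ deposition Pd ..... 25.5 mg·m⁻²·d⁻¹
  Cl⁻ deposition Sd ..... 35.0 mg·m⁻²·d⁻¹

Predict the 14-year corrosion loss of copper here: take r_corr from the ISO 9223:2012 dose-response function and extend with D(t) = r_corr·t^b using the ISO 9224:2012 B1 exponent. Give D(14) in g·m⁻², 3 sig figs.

D(14) = 48.3 g·m⁻²

copper: f(T) = -0.080·(T−10) [T>10 °C] = -0.6080
  sulphur-dioxide contribution → 0.2923 μm/a
  chloride contribution → 0.635 μm/a
  ⇒ r_corr(copper) = 0.9273 μm/a
Long-term exponent b (ISO 9224 Table 2, B1) = 0.667
  D(14) = 0.9273 × 14^0.667 = 0.9273 × 5.814 = 5.391 μm
  Mass loss = 5.391 μm × 8.96 g/cm³ = 48.31 g·m⁻²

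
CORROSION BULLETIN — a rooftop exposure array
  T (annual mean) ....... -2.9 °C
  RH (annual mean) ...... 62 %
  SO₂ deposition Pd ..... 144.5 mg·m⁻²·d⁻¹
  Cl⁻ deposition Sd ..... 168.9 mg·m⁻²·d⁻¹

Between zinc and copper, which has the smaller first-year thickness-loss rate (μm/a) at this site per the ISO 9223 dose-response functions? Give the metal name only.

zinc: T≤10 °C ⇒ hinge +0.038·(-2.9−10) = -0.4902
  Pd branch = 0.0129·Pd^0.44·e^(0.046·RH+f) = 1.221 μm/a
  Sd branch = 0.0175·Sd^0.57·e^(0.008·RH+0.085·T) = 0.418 μm/a
  sum: 1.221 + 0.418 → r_corr = 1.639 μm/a
copper: temperature factor f = +0.126·(-12.9) = -1.6254
  SO₂ term: 0.0053·144.5^0.26·exp(0.059·62-1.6254) = 0.1474
  Cl⁻ term: 0.01025·168.9^0.27·exp(0.036·62+0.049·-2.9) = 0.331
  r_corr = 0.1474 + 0.331 = 0.4784 μm/a
Ordering by μm/a: zinc (1.64) > copper (0.478)

copper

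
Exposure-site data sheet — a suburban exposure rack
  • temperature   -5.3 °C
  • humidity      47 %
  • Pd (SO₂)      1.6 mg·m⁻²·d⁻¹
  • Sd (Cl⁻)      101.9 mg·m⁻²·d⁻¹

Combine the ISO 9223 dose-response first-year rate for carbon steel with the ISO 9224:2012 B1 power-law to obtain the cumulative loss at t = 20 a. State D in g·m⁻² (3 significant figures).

carbon steel: T≤10 °C ⇒ hinge +0.150·(-5.3−10) = -2.2950
  Pd branch = 1.77·Pd^0.52·e^(0.02·RH+f) = 0.583 μm/a
  Sd branch = 0.102·Sd^0.62·e^(0.033·RH+0.04·T) = 6.842 μm/a
  sum: 0.583 + 6.842 → r_corr = 7.425 μm/a
ISO 9224: D(t) = r_corr · t^b with b = 0.523 (carbon steel, B1)
  D(20) = 7.425 × 20^0.523 = 7.425 × 4.791 = 35.57 μm
  Mass loss = 35.57 μm × 7.85 g/cm³ = 279.3 g·m⁻²

D(20) = 279 g·m⁻²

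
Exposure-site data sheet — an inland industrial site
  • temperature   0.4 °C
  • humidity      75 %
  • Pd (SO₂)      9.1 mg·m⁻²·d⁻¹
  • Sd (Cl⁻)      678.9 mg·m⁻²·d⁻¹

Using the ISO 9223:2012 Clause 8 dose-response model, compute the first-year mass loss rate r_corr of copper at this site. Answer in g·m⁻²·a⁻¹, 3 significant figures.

copper: temperature factor f = +0.126·(-9.6) = -1.2096
  sulphur-dioxide contribution → 0.2345 μm/a
  chloride contribution → 0.9045 μm/a
  ⇒ r_corr(copper) = 1.139 μm/a
Convert to mass loss: 1.139 μm/a × 8.96 g/cm³ = 10.21 g·m⁻²·a⁻¹

r_corr = 10.2 g·m⁻²·a⁻¹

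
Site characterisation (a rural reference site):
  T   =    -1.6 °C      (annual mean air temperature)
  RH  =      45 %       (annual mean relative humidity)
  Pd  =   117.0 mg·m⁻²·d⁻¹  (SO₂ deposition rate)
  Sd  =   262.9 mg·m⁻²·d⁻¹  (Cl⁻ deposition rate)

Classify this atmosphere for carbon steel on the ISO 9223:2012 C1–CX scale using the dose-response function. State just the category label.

C2

carbon steel: T≤10 °C ⇒ hinge +0.150·(-1.6−10) = -1.7400
  sulphur-dioxide contribution → 9.091 μm/a
  chloride contribution → 13.37 μm/a
  total first-year rate 22.46 μm/a
22.5 μm/a falls in (1.3, 25] for carbon steel → category C2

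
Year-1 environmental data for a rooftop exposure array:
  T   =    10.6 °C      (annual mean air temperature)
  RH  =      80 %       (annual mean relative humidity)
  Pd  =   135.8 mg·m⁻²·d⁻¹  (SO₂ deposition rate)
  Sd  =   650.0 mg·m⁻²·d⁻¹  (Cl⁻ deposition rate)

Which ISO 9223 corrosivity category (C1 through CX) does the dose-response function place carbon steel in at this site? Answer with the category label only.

carbon steel: f(T) = -0.054·(T−10) [T>10 °C] = -0.0324
  sulphur-dioxide contribution → 109.1 μm/a
  chloride contribution → 121.1 μm/a
  ⇒ r_corr(carbon steel) = 230.3 μm/a
230 μm/a falls in (200, 700] for carbon steel → category CX

CX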